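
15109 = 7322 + 7787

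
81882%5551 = 4168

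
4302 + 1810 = 6112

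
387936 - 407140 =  - 19204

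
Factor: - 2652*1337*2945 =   -  10442157180 = - 2^2*3^1*5^1*7^1 *13^1*17^1*19^1*31^1*191^1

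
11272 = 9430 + 1842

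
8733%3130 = 2473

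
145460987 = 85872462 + 59588525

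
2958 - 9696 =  - 6738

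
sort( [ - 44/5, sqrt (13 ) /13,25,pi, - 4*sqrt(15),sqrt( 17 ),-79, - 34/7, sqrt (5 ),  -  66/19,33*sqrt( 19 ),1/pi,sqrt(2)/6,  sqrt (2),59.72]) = [ - 79,-4*sqrt (15 ) ,-44/5 , - 34/7 ,-66/19,sqrt(2) /6, sqrt(13) /13,  1/pi , sqrt(2 ) , sqrt(5 ), pi, sqrt (17 ),25,59.72,33*sqrt( 19) ] 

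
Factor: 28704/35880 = 2^2*5^(-1 ) = 4/5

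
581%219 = 143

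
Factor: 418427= 418427^1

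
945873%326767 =292339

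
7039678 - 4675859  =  2363819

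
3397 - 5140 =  - 1743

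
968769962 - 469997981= 498771981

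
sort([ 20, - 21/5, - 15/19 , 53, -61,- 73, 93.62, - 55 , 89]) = [ -73,  -  61,- 55, - 21/5, - 15/19,20, 53,  89, 93.62]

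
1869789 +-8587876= - 6718087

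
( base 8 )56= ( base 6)114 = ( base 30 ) 1g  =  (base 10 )46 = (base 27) 1j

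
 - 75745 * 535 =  - 40523575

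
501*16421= 8226921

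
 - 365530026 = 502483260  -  868013286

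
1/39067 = 1/39067=0.00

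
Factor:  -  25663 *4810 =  - 123439030 = - 2^1*5^1 * 11^1*13^1 * 37^1 * 2333^1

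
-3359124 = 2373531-5732655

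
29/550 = 29/550 = 0.05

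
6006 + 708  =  6714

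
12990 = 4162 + 8828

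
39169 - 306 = 38863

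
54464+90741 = 145205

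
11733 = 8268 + 3465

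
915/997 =915/997=0.92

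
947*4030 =3816410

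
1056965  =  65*16261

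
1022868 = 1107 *924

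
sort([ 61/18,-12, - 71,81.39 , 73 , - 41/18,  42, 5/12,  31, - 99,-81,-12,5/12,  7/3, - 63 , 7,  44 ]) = [ - 99, - 81 , - 71, - 63,  -  12 ,-12,- 41/18,5/12, 5/12, 7/3, 61/18,  7,  31, 42,  44,73,  81.39] 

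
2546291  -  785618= 1760673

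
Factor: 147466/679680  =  73733/339840=2^( - 7)*3^(  -  2 )*5^( - 1) * 11^1*59^( - 1)*6703^1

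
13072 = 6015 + 7057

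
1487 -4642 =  - 3155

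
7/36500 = 7/36500 = 0.00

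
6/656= 3/328 = 0.01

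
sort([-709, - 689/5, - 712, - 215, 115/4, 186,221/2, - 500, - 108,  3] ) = [ - 712 ,-709, - 500, - 215, - 689/5, - 108 , 3, 115/4, 221/2, 186] 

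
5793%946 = 117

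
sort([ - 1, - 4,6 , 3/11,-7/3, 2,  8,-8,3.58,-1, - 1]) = [-8,-4, - 7/3,-1, - 1,-1, 3/11,2,  3.58,  6, 8 ]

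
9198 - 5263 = 3935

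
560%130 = 40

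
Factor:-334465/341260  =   - 2^( - 2)*113^( - 1)* 443^1 = -443/452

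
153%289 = 153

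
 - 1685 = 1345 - 3030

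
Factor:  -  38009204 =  - 2^2 * 9502301^1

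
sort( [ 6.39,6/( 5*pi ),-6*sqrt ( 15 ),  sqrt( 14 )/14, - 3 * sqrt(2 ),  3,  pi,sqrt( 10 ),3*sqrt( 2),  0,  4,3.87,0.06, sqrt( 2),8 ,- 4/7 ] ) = [ - 6*sqrt(15), - 3*sqrt( 2), - 4/7, 0  ,  0.06 , sqrt( 14)/14,6/(5*pi), sqrt(2) , 3, pi, sqrt(10 ),3.87,4 , 3*sqrt ( 2), 6.39, 8]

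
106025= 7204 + 98821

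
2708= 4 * 677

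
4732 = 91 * 52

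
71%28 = 15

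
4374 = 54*81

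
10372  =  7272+3100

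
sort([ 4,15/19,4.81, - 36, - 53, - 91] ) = [ - 91, - 53, - 36,  15/19,4, 4.81]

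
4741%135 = 16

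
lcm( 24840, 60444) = 1813320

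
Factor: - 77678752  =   - 2^5*2427461^1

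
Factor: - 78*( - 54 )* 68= 2^4*3^4*13^1* 17^1 = 286416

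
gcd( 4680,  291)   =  3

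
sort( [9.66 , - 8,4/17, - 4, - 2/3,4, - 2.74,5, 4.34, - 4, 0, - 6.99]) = [ - 8, - 6.99, - 4,  -  4, - 2.74, - 2/3,0,4/17,4,4.34,5,9.66 ] 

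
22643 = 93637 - 70994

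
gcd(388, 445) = 1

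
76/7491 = 76/7491  =  0.01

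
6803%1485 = 863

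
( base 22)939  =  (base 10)4431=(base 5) 120211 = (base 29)57n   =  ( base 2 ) 1000101001111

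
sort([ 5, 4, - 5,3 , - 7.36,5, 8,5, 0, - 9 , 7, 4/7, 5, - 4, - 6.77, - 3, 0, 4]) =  [ - 9, - 7.36, - 6.77, - 5,-4, -3,0 , 0, 4/7 , 3,4 , 4, 5,5, 5,5,7, 8 ]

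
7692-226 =7466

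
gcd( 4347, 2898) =1449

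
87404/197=443 + 133/197= 443.68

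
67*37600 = 2519200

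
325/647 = 325/647 =0.50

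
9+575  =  584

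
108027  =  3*36009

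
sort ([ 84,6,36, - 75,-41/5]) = [ - 75, - 41/5,6,36,84]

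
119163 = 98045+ 21118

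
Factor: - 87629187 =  - 3^1*641^1*45569^1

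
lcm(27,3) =27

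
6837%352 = 149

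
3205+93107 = 96312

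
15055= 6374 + 8681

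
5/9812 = 5/9812 = 0.00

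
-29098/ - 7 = 29098/7 = 4156.86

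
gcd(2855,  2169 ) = 1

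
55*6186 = 340230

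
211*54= 11394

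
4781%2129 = 523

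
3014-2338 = 676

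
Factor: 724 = 2^2*181^1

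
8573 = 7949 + 624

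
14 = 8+6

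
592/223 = 2 + 146/223 = 2.65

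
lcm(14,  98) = 98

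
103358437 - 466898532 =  - 363540095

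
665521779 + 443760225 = 1109282004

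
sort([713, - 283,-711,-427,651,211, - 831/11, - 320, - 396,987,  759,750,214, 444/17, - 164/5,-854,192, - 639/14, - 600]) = [ - 854, - 711,-600,  -  427, - 396, - 320, - 283 , - 831/11,  -  639/14,-164/5,444/17,192,211, 214 , 651, 713,750, 759 , 987] 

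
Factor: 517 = 11^1*47^1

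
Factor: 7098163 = 17^1*31^1*13469^1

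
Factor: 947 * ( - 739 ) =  - 739^1 * 947^1 = - 699833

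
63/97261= 63/97261  =  0.00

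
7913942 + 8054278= 15968220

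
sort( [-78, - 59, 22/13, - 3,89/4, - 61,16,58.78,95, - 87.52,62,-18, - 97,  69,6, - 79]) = [ - 97, - 87.52, - 79, - 78,  -  61 , - 59,-18, - 3,22/13,6, 16 , 89/4, 58.78,62,69, 95]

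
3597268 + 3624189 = 7221457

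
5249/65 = 80 + 49/65=80.75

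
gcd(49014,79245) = 9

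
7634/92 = 3817/46 = 82.98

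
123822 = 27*4586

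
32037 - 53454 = - 21417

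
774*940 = 727560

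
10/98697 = 10/98697 = 0.00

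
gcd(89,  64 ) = 1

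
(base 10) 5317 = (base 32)565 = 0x14c5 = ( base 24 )95D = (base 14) 1D1B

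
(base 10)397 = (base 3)112201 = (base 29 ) dk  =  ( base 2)110001101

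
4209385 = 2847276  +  1362109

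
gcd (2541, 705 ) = 3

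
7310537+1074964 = 8385501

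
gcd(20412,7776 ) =972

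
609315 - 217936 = 391379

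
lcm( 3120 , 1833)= 146640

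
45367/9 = 5040 +7/9 =5040.78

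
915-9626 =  - 8711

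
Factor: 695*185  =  128575 = 5^2*37^1*139^1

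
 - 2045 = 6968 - 9013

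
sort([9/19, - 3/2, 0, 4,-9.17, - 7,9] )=[ - 9.17, - 7,-3/2 , 0,9/19 , 4, 9]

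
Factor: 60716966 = 2^1*30358483^1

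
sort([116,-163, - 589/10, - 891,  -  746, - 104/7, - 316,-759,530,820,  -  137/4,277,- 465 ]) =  [-891, - 759,-746, - 465, - 316, - 163,-589/10, - 137/4, - 104/7,  116,277,530,820]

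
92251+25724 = 117975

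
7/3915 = 7/3915 = 0.00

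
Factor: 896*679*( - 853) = - 2^7*7^2*97^1*853^1 =-  518951552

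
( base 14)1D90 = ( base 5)133133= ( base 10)5418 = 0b1010100101010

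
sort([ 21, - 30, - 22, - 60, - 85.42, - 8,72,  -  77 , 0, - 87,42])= [ - 87, - 85.42, - 77,  -  60,-30, - 22, - 8,0, 21, 42,72 ]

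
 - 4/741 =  - 4/741 = - 0.01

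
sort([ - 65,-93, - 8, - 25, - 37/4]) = [ -93, - 65, - 25,-37/4,-8] 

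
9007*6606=59500242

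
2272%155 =102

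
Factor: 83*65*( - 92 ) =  - 496340  =  - 2^2* 5^1*13^1*23^1 * 83^1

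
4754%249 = 23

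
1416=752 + 664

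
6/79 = 6/79 = 0.08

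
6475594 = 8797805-2322211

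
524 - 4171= - 3647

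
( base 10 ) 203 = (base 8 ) 313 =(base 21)9e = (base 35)5S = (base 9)245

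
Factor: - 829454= -2^1*641^1 * 647^1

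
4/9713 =4/9713 = 0.00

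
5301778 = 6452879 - 1151101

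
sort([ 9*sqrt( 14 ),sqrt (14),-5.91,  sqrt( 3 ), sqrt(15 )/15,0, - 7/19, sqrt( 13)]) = [-5.91,  -  7/19, 0, sqrt(15)/15,sqrt ( 3 ), sqrt( 13 ),  sqrt( 14 ),9*sqrt(14) ] 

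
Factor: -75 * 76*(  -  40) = 228000 = 2^5 * 3^1*5^3*19^1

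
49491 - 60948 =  - 11457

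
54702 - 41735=12967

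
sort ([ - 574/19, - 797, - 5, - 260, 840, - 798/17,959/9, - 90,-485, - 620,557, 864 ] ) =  [ - 797, - 620, - 485, - 260, - 90 , - 798/17, - 574/19,-5,959/9,557,840, 864 ] 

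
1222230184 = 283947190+938282994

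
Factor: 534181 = 281^1*1901^1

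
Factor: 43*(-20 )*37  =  -31820 = -2^2 * 5^1 * 37^1*43^1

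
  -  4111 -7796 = -11907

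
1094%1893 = 1094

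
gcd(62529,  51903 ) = 3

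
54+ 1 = 55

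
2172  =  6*362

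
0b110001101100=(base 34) 2PI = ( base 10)3180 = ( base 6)22420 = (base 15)E20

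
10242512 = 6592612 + 3649900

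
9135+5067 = 14202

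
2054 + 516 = 2570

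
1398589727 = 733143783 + 665445944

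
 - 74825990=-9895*7562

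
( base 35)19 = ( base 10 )44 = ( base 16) 2c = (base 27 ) 1h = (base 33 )1B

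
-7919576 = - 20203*392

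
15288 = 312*49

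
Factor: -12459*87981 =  - 3^2* 4153^1*29327^1 = -1096155279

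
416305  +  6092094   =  6508399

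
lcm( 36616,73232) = 73232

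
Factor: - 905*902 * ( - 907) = 740393170 = 2^1 * 5^1 * 11^1 * 41^1*181^1 * 907^1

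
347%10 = 7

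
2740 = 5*548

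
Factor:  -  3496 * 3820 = - 13354720 = -  2^5*5^1 * 19^1*23^1 * 191^1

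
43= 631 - 588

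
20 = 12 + 8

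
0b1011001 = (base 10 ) 89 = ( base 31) 2r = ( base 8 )131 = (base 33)2N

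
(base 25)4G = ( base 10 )116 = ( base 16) 74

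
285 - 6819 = - 6534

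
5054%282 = 260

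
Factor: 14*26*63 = 2^2*3^2 *7^2*13^1 = 22932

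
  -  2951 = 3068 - 6019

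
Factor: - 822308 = -2^2*167^1*1231^1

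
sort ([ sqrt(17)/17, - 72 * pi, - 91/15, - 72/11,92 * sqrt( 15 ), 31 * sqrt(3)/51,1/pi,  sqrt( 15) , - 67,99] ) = [  -  72*pi,-67,  -  72/11, - 91/15  ,  sqrt( 17 ) /17, 1/pi, 31* sqrt( 3)/51, sqrt(15),99, 92*sqrt( 15)]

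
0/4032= 0=0.00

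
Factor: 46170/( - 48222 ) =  -3^2 *5^1*47^( - 1 ) = - 45/47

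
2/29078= 1/14539 = 0.00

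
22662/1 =22662 = 22662.00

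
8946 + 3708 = 12654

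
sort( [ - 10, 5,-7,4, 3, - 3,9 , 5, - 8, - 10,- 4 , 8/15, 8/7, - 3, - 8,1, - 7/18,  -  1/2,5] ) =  [- 10,  -  10, - 8, - 8,-7, - 4, - 3, - 3, - 1/2, - 7/18, 8/15,1, 8/7, 3,  4, 5,5,5, 9]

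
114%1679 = 114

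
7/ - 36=-7/36 = - 0.19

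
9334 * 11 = 102674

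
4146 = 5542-1396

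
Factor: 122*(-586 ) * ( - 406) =29025752 = 2^3 * 7^1*29^1*61^1*293^1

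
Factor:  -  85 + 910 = 3^1 *5^2*11^1 = 825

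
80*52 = 4160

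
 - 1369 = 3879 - 5248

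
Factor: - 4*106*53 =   -  2^3*53^2 = -22472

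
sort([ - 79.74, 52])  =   [ - 79.74,52 ] 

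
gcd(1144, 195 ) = 13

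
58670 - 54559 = 4111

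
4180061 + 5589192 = 9769253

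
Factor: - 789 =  - 3^1 * 263^1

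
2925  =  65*45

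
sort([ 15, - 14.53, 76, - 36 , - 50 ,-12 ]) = [ - 50,- 36, - 14.53, - 12, 15,76 ]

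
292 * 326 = 95192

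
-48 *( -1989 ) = 95472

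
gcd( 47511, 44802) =9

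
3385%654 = 115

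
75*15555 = 1166625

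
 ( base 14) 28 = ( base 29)17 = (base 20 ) 1g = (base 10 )36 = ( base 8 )44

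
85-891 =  - 806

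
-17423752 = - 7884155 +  - 9539597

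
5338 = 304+5034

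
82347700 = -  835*( - 98620)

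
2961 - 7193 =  - 4232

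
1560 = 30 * 52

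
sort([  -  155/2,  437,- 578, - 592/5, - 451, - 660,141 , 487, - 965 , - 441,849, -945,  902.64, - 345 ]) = [ - 965, - 945 ,  -  660, - 578, - 451,  -  441,-345, - 592/5,-155/2, 141 , 437, 487, 849, 902.64 ]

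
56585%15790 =9215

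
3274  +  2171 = 5445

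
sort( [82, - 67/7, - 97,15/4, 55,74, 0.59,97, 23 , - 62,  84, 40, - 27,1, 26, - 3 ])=[-97, - 62,-27,  -  67/7, - 3,0.59, 1,15/4,23, 26, 40, 55, 74,82,84, 97]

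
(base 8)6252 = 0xCAA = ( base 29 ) 3on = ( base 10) 3242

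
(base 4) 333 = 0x3f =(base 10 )63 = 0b111111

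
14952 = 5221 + 9731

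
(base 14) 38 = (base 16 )32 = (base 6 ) 122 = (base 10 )50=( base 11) 46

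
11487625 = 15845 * 725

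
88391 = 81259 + 7132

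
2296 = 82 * 28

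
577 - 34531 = - 33954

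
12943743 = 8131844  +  4811899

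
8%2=0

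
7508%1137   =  686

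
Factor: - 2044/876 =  - 7/3= - 3^ (-1 ) * 7^1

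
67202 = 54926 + 12276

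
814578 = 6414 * 127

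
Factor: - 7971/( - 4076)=2^( - 2)*3^1*1019^( - 1 )*2657^1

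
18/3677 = 18/3677 = 0.00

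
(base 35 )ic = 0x282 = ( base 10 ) 642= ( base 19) 1ef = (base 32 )K2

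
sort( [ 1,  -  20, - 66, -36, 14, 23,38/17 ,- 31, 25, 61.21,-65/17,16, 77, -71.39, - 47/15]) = [  -  71.39,-66 , - 36, - 31,-20, - 65/17 , - 47/15,  1, 38/17,14,  16, 23,25,  61.21,  77 ] 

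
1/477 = 1/477=0.00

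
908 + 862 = 1770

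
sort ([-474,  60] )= [ - 474,  60]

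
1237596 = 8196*151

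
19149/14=1367 + 11/14 = 1367.79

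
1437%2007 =1437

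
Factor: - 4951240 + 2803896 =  - 2^4*103^1*1303^1=- 2147344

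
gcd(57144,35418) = 6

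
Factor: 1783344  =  2^4*3^1*53^1*701^1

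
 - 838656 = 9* (-93184 )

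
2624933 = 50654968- 48030035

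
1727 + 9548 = 11275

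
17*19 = 323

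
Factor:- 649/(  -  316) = 2^( - 2)*11^1 * 59^1  *  79^( - 1) 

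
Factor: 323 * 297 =95931 =3^3* 11^1 * 17^1*19^1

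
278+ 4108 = 4386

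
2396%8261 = 2396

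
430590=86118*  5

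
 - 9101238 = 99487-9200725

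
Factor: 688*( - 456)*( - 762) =2^8*3^2*19^1*43^1 * 127^1 = 239060736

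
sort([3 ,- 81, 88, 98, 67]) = [ - 81,3,67,88, 98]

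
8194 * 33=270402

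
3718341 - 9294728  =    -  5576387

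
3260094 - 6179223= - 2919129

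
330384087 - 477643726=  - 147259639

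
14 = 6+8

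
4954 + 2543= 7497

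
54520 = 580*94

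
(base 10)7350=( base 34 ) 6C6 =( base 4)1302312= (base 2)1110010110110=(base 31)7K3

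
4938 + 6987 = 11925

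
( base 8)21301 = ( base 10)8897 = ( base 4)2023001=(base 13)4085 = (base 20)124h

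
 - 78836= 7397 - 86233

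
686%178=152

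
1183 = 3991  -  2808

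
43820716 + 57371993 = 101192709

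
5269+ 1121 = 6390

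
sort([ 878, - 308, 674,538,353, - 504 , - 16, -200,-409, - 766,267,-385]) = [-766, - 504,  -  409,- 385, - 308,-200, - 16,267, 353,538,674,878]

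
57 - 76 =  - 19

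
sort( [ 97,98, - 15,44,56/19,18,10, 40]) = [ - 15,56/19,10, 18,40,44, 97,  98]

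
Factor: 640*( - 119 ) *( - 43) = 3274880 =2^7 * 5^1*7^1 * 17^1*43^1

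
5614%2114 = 1386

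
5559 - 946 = 4613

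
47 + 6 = 53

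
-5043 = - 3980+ - 1063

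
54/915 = 18/305 = 0.06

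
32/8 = 4 = 4.00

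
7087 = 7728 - 641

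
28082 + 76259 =104341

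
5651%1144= 1075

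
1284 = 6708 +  - 5424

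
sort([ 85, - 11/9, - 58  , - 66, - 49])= [ - 66, - 58, - 49, - 11/9,85]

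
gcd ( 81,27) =27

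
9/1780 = 9/1780 =0.01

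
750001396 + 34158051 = 784159447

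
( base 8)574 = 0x17C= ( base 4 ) 11330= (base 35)AU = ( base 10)380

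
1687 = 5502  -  3815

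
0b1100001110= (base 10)782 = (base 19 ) 233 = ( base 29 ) qs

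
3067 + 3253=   6320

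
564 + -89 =475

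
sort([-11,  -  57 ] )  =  [ - 57, - 11]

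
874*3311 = 2893814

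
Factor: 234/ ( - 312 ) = - 3/4 = - 2^(-2 )*3^1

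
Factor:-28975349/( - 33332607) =3^(-3)*7^( - 1)*11^(  -  1)*13^1*313^1*7121^1 * 16033^( - 1)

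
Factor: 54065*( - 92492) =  - 2^2 * 5^1*11^1*19^1*983^1*1217^1 = - 5000579980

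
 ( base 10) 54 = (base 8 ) 66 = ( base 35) 1j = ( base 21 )2C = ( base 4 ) 312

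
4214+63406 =67620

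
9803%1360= 283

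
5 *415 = 2075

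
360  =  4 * 90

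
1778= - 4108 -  - 5886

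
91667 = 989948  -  898281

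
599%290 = 19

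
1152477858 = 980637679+171840179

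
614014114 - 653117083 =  - 39102969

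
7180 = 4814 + 2366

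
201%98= 5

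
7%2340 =7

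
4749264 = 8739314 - 3990050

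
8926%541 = 270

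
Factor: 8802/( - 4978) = -3^3 * 19^( - 1)*131^(-1)*163^1=- 4401/2489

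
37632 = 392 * 96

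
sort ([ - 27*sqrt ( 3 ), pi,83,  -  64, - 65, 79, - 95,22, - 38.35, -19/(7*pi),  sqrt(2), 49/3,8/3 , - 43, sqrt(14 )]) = [-95, - 65,- 64, - 27*sqrt(3), - 43,- 38.35, -19/(7*pi),sqrt(2), 8/3,pi,sqrt(14),  49/3, 22,79,  83 ] 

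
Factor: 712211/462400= 2^ ( - 6)*5^(- 2 )*17^ ( - 2 )  *29^1*41^1*599^1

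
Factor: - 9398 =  - 2^1 * 37^1*127^1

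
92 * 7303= 671876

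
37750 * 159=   6002250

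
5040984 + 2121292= 7162276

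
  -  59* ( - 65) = 3835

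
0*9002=0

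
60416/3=60416/3=   20138.67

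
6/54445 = 6/54445=0.00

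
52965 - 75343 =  - 22378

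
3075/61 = 50 + 25/61  =  50.41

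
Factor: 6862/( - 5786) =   -  11^ ( - 1 )*47^1*73^1*263^(- 1) = - 3431/2893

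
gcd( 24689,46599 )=7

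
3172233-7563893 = - 4391660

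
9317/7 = 1331 =1331.00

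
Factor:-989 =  - 23^1*43^1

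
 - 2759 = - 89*31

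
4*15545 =62180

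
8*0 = 0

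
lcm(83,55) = 4565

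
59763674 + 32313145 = 92076819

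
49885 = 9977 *5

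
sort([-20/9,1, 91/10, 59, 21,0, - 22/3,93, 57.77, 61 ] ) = [  -  22/3,-20/9,  0  ,  1,  91/10,21, 57.77, 59,61, 93 ]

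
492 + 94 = 586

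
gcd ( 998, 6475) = 1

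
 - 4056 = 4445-8501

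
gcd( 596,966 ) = 2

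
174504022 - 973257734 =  - 798753712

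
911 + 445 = 1356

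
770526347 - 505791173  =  264735174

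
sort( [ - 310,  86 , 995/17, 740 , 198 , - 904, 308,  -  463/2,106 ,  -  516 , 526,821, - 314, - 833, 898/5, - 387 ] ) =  [ - 904,-833,-516, - 387, - 314, - 310 , - 463/2, 995/17, 86,  106, 898/5, 198, 308,526,740,821] 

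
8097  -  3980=4117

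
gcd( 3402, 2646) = 378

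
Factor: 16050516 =2^2*3^1 * 17^1*19^1 * 41^1*101^1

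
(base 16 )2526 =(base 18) 1b66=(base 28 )c3i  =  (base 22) JE6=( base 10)9510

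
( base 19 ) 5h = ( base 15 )77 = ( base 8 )160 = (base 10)112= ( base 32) 3G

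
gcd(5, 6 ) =1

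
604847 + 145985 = 750832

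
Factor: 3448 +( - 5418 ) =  - 1970 = - 2^1 * 5^1 * 197^1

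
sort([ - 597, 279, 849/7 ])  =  [ - 597, 849/7,279]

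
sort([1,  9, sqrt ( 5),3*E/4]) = [1,  3*E/4,sqrt (5), 9] 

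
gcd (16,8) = 8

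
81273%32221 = 16831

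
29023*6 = 174138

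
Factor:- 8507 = -47^1*181^1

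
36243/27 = 4027/3 = 1342.33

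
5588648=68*82186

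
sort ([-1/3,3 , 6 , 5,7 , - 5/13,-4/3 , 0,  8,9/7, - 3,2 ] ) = [ - 3, - 4/3,  -  5/13 ,-1/3, 0,9/7, 2, 3, 5, 6, 7, 8]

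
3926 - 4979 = -1053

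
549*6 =3294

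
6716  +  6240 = 12956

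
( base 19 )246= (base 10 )804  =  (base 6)3420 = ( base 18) 28c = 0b1100100100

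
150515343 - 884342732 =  - 733827389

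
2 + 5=7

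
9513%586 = 137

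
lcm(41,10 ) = 410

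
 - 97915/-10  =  19583/2=9791.50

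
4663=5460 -797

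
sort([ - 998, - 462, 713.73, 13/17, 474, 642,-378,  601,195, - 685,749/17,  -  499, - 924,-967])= [ - 998, - 967, - 924, -685,-499,  -  462, - 378,13/17,749/17, 195, 474, 601, 642,713.73]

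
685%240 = 205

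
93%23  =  1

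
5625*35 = 196875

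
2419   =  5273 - 2854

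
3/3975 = 1/1325  =  0.00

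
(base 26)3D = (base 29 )34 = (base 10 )91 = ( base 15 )61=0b1011011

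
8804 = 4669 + 4135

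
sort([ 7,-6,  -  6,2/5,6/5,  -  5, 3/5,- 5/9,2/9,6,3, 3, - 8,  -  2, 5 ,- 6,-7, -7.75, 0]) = [  -  8,  -  7.75, - 7, - 6, - 6,-6, - 5 , - 2, - 5/9, 0,  2/9,2/5, 3/5, 6/5, 3, 3, 5, 6, 7]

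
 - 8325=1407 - 9732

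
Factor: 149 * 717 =106833 = 3^1*149^1*239^1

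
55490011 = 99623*557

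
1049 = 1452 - 403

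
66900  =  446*150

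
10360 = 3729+6631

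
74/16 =4 + 5/8=4.62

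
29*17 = 493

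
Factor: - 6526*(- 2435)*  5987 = 95138279470 = 2^1 *5^1*13^1*251^1*487^1*5987^1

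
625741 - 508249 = 117492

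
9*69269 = 623421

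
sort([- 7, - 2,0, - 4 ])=[ - 7, - 4 ,- 2, 0 ]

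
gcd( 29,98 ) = 1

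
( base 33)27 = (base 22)37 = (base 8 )111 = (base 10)73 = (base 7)133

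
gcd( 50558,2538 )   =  2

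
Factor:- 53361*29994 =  - 1600509834 = -2^1*3^3  *7^2* 11^2*4999^1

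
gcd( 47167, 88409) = 1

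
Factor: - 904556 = -2^2 * 101^1*2239^1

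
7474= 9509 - 2035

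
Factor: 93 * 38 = 3534 = 2^1*3^1*  19^1 * 31^1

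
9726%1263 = 885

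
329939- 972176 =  - 642237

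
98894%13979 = 1041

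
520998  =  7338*71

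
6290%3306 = 2984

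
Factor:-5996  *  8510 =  - 51025960 = -2^3*5^1*23^1*37^1*1499^1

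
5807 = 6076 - 269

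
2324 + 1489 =3813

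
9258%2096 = 874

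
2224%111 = 4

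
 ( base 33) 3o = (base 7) 234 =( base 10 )123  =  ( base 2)1111011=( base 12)A3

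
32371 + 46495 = 78866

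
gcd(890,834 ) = 2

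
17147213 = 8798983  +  8348230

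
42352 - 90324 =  - 47972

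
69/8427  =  23/2809 = 0.01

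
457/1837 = 457/1837  =  0.25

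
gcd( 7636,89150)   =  2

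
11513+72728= 84241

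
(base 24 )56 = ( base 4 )1332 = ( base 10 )126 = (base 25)51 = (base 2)1111110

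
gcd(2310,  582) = 6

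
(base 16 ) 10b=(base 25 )AH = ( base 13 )177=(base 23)be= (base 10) 267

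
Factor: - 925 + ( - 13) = -2^1*7^1 * 67^1 = -  938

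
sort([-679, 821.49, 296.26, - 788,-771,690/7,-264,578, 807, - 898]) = [ - 898,-788, - 771, -679, - 264, 690/7, 296.26, 578,807,821.49]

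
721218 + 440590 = 1161808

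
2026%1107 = 919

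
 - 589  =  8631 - 9220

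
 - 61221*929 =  - 56874309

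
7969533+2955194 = 10924727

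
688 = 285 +403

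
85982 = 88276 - 2294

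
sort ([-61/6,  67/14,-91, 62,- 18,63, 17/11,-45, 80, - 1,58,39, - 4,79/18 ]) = [ - 91, - 45, - 18,-61/6,-4,-1,17/11,79/18,67/14, 39, 58, 62, 63,80]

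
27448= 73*376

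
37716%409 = 88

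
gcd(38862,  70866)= 2286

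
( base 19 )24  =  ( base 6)110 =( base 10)42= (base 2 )101010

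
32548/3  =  32548/3=10849.33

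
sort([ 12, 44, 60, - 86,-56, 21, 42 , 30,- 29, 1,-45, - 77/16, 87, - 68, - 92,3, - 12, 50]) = [ - 92, - 86,-68, - 56, - 45, - 29, - 12, - 77/16, 1,3, 12,  21, 30, 42,44,50, 60,87]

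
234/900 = 13/50 = 0.26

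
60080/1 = 60080 = 60080.00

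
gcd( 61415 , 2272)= 71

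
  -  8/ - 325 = 8/325   =  0.02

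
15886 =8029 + 7857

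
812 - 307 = 505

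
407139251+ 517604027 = 924743278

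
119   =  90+29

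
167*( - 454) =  - 75818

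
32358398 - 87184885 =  - 54826487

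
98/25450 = 49/12725 = 0.00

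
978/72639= 326/24213 = 0.01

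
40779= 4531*9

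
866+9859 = 10725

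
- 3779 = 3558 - 7337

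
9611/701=13 + 498/701 = 13.71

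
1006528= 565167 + 441361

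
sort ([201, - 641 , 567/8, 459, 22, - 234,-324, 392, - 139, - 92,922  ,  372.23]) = [ - 641, - 324, - 234, - 139, - 92, 22, 567/8, 201, 372.23 , 392 , 459, 922]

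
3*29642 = 88926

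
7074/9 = 786 =786.00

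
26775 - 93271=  - 66496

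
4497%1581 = 1335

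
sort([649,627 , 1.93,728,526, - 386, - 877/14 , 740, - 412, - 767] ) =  [ -767, - 412 , - 386,-877/14,1.93,  526 , 627,649,  728 , 740 ] 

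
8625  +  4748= 13373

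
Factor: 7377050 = 2^1*5^2*147541^1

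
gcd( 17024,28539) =7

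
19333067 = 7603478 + 11729589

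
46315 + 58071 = 104386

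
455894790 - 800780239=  - 344885449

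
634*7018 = 4449412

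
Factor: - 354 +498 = 144 = 2^4*3^2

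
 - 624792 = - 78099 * 8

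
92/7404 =23/1851=0.01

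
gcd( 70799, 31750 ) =1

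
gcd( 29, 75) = 1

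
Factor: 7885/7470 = 19/18 = 2^( - 1)* 3^( - 2) * 19^1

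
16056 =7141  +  8915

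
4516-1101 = 3415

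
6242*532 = 3320744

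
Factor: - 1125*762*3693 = -2^1*3^4*5^3*127^1*1231^1   =  - 3165824250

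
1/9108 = 1/9108 =0.00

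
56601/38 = 2979/2 = 1489.50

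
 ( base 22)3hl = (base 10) 1847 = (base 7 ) 5246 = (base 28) 29R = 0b11100110111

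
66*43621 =2878986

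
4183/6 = 697 + 1/6=697.17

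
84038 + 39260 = 123298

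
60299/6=10049+5/6 = 10049.83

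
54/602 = 27/301=   0.09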